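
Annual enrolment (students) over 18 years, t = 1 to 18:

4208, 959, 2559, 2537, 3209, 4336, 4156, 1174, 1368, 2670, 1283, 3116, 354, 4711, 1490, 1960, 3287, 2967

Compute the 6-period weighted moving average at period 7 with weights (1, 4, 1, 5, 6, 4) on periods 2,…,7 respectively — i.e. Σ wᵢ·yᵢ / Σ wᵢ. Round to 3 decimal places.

3448.429

Weighted sum: 1·959 + 4·2559 + 1·2537 + 5·3209 + 6·4336 + 4·4156 = 959 + 10236 + 2537 + 16045 + 26016 + 16624 = 72417
Weight total: 1 + 4 + 1 + 5 + 6 + 4 = 21
WMA = 72417 / 21 = 3448.429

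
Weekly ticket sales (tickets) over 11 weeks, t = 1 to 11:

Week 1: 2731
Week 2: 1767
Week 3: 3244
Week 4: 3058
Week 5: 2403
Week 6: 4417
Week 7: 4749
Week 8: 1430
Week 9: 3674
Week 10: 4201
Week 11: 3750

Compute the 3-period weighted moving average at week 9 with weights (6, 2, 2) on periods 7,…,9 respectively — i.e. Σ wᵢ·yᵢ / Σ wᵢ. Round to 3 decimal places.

3870.200

Weighted sum: 6·4749 + 2·1430 + 2·3674 = 28494 + 2860 + 7348 = 38702
Weight total: 6 + 2 + 2 = 10
WMA = 38702 / 10 = 3870.200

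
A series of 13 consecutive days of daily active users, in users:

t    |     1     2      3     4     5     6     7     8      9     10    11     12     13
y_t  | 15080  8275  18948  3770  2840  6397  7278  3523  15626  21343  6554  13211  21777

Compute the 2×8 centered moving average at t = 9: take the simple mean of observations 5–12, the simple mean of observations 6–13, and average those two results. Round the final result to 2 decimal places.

Sum over 5–12: 2840 + 6397 + 7278 + 3523 + 15626 + 21343 + 6554 + 13211 = 76772
Sum over 6–13: 6397 + 7278 + 3523 + 15626 + 21343 + 6554 + 13211 + 21777 = 95709
CMA at t=9 = (76772 + 95709) / (2·8) = 172481 / 16 = 10780.06

10780.06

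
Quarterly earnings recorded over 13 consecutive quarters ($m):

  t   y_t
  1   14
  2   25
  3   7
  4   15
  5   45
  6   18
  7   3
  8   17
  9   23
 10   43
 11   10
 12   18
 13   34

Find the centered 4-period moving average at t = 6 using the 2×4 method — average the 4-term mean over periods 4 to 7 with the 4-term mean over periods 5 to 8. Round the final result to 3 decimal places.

20.500

Sum over 4–7: 15 + 45 + 18 + 3 = 81
Sum over 5–8: 45 + 18 + 3 + 17 = 83
CMA at t=6 = (81 + 83) / (2·4) = 164 / 8 = 20.500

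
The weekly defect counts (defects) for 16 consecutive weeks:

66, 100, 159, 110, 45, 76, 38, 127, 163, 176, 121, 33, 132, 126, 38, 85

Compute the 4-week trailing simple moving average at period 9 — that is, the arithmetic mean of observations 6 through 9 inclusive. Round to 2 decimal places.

101.00

Sum of periods 6–9: 76 + 38 + 127 + 163 = 404
Divide by 4: 404 / 4 = 101.00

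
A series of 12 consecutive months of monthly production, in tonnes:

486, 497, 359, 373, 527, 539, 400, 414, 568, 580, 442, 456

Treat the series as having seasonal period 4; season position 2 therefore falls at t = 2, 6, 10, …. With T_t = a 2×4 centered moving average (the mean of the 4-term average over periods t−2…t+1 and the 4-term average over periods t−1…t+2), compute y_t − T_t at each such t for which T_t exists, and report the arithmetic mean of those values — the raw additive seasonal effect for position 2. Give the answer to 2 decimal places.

73.94

Season position 2 occurs at t = 6, 10 (where T_t is defined).
t=6: T_6 = 464.8750; y_6 − T_6 = 539 − 464.8750 = 74.1250
t=10: T_10 = 506.2500; y_10 − T_10 = 580 − 506.2500 = 73.7500
Mean deviation: (74.1250 + 73.7500) / 2 = 73.94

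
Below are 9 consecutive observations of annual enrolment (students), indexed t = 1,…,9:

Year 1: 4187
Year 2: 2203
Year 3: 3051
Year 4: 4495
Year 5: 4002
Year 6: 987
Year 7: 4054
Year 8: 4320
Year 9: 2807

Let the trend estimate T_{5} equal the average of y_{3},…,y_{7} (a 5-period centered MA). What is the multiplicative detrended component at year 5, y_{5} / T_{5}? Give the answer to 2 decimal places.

Trend T_5 = (3051 + 4495 + 4002 + 987 + 4054) / 5 = 16589/5 = 3317.8000
Ratio to trend: 4002 / 3317.8000 = 1.21

1.21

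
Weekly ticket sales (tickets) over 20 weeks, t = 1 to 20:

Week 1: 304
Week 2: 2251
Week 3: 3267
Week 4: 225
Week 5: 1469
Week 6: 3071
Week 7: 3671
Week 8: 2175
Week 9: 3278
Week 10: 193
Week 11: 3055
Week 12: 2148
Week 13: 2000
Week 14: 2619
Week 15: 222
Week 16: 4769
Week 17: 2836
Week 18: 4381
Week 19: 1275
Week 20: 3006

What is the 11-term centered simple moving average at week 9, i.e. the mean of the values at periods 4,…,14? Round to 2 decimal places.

Sum of periods 4–14: 225 + 1469 + 3071 + 3671 + 2175 + 3278 + 193 + 3055 + 2148 + 2000 + 2619 = 23904
Divide by 11: 23904 / 11 = 2173.09

2173.09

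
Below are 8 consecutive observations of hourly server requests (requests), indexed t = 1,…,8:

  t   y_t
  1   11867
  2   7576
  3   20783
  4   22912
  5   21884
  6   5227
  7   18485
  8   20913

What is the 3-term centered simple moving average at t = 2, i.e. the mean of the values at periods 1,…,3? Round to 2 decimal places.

Sum of periods 1–3: 11867 + 7576 + 20783 = 40226
Divide by 3: 40226 / 3 = 13408.67

13408.67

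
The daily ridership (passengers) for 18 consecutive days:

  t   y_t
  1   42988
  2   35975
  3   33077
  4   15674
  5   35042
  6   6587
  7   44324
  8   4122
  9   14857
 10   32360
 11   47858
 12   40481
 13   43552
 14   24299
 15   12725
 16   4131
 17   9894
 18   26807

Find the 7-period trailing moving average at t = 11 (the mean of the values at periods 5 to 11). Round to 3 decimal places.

26450.000

Sum of periods 5–11: 35042 + 6587 + 44324 + 4122 + 14857 + 32360 + 47858 = 185150
Divide by 7: 185150 / 7 = 26450.000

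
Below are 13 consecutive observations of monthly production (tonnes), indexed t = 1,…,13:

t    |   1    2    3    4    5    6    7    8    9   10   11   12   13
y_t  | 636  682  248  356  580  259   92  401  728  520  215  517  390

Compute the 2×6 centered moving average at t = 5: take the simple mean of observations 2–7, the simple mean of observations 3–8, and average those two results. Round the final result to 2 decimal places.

346.08

Sum over 2–7: 682 + 248 + 356 + 580 + 259 + 92 = 2217
Sum over 3–8: 248 + 356 + 580 + 259 + 92 + 401 = 1936
CMA at t=5 = (2217 + 1936) / (2·6) = 4153 / 12 = 346.08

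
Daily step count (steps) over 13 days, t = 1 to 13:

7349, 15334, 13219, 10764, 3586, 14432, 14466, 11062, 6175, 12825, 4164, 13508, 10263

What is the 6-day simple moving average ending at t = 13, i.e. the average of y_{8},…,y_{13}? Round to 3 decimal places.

9666.167

Sum of periods 8–13: 11062 + 6175 + 12825 + 4164 + 13508 + 10263 = 57997
Divide by 6: 57997 / 6 = 9666.167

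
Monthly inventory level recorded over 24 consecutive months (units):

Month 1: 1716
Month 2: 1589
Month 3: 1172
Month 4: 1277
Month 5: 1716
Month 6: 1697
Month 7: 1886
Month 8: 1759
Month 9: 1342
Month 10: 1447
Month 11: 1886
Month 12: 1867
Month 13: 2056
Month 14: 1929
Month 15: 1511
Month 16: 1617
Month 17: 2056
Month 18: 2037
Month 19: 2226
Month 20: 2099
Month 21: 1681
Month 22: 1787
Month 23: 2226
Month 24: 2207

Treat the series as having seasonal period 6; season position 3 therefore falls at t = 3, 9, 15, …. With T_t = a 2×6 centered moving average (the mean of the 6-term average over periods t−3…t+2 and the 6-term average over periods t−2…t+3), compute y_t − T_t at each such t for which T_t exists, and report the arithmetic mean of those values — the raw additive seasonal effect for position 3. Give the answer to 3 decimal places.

Season position 3 occurs at t = 9, 15, 21 (where T_t is defined).
t=9: T_9 = 1683.66667; y_9 − T_9 = 1342 − 1683.66667 = -341.66667
t=15: T_15 = 1853.50000; y_15 − T_15 = 1511 − 1853.50000 = -342.50000
t=21: T_21 = 2023.50000; y_21 − T_21 = 1681 − 2023.50000 = -342.50000
Mean deviation: (-341.66667 + -342.50000 + -342.50000) / 3 = -342.222

-342.222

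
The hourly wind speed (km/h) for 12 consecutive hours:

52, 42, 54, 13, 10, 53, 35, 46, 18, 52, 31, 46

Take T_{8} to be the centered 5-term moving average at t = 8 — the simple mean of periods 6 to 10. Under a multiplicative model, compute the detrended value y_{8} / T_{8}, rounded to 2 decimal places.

1.13

Trend T_8 = (53 + 35 + 46 + 18 + 52) / 5 = 204/5 = 40.8000
Ratio to trend: 46 / 40.8000 = 1.13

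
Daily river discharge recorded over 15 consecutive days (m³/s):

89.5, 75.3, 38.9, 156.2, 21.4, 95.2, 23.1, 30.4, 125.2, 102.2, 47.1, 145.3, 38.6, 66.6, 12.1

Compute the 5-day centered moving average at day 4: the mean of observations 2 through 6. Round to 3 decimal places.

Sum of periods 2–6: 75.3 + 38.9 + 156.2 + 21.4 + 95.2 = 387.0
Divide by 5: 387.0 / 5 = 77.400

77.400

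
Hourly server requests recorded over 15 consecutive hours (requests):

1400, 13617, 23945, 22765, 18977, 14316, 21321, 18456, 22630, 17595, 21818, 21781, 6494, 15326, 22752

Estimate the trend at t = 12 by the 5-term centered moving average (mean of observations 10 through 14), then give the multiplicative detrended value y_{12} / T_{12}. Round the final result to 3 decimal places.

Trend T_12 = (17595 + 21818 + 21781 + 6494 + 15326) / 5 = 83014/5 = 16602.80000
Ratio to trend: 21781 / 16602.80000 = 1.312

1.312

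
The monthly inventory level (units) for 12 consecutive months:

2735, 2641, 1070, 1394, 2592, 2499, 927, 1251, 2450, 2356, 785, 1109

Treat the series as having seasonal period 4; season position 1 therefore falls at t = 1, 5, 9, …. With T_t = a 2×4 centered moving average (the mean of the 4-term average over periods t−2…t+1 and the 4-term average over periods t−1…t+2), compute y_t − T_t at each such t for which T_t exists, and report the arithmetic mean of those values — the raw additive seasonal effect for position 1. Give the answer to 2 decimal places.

Season position 1 occurs at t = 5, 9 (where T_t is defined).
t=5: T_5 = 1870.8750; y_5 − T_5 = 2592 − 1870.8750 = 721.1250
t=9: T_9 = 1728.2500; y_9 − T_9 = 2450 − 1728.2500 = 721.7500
Mean deviation: (721.1250 + 721.7500) / 2 = 721.44

721.44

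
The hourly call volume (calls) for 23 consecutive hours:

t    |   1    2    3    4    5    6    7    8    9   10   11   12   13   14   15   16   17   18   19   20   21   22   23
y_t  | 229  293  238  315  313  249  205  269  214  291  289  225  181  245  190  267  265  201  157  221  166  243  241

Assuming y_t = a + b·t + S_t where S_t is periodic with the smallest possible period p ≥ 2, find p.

6

First differences y_{t+1} − y_t: 64, -55, 77, -2, -64, -44, 64, -55, 77, -2, -64, -44, 64, -55, …
The difference pattern repeats every 6 terms and not for any smaller step, so p = 6.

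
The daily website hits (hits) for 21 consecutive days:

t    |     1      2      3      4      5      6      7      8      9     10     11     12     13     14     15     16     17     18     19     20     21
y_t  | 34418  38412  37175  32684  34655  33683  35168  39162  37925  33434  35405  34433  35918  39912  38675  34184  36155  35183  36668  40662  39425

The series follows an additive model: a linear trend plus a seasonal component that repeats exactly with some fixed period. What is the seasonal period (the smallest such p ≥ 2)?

6

First differences y_{t+1} − y_t: 3994, -1237, -4491, 1971, -972, 1485, 3994, -1237, -4491, 1971, -972, 1485, 3994, -1237, …
The difference pattern repeats every 6 terms and not for any smaller step, so p = 6.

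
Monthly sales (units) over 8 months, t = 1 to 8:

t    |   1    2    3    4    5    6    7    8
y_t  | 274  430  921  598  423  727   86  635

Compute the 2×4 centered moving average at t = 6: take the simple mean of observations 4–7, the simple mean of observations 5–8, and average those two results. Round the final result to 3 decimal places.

Sum over 4–7: 598 + 423 + 727 + 86 = 1834
Sum over 5–8: 423 + 727 + 86 + 635 = 1871
CMA at t=6 = (1834 + 1871) / (2·4) = 3705 / 8 = 463.125

463.125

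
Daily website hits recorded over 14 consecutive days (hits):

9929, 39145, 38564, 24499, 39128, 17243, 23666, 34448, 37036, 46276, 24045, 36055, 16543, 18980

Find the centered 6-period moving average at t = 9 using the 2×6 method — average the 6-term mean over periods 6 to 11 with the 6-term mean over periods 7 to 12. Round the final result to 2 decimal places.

Sum over 6–11: 17243 + 23666 + 34448 + 37036 + 46276 + 24045 = 182714
Sum over 7–12: 23666 + 34448 + 37036 + 46276 + 24045 + 36055 = 201526
CMA at t=9 = (182714 + 201526) / (2·6) = 384240 / 12 = 32020.00

32020.00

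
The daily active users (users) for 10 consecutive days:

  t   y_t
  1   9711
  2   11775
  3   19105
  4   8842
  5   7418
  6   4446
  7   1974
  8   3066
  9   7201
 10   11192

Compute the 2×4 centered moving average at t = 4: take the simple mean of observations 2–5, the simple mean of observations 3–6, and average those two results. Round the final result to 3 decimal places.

Sum over 2–5: 11775 + 19105 + 8842 + 7418 = 47140
Sum over 3–6: 19105 + 8842 + 7418 + 4446 = 39811
CMA at t=4 = (47140 + 39811) / (2·4) = 86951 / 8 = 10868.875

10868.875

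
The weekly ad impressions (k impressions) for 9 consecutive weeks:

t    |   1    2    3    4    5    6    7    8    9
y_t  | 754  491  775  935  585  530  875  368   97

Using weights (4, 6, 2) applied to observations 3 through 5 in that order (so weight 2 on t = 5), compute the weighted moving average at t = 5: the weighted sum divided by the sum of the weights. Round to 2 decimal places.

823.33

Weighted sum: 4·775 + 6·935 + 2·585 = 3100 + 5610 + 1170 = 9880
Weight total: 4 + 6 + 2 = 12
WMA = 9880 / 12 = 823.33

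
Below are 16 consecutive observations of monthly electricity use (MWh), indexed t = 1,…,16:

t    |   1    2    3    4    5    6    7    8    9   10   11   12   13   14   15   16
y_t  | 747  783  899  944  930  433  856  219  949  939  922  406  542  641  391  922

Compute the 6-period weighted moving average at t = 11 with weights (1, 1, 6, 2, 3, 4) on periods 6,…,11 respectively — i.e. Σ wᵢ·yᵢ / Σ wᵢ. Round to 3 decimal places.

647.412

Weighted sum: 1·433 + 1·856 + 6·219 + 2·949 + 3·939 + 4·922 = 433 + 856 + 1314 + 1898 + 2817 + 3688 = 11006
Weight total: 1 + 1 + 6 + 2 + 3 + 4 = 17
WMA = 11006 / 17 = 647.412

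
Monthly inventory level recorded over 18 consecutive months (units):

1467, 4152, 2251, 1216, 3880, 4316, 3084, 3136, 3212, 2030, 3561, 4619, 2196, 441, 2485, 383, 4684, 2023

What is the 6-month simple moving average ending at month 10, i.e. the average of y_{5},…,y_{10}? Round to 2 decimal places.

Sum of periods 5–10: 3880 + 4316 + 3084 + 3136 + 3212 + 2030 = 19658
Divide by 6: 19658 / 6 = 3276.33

3276.33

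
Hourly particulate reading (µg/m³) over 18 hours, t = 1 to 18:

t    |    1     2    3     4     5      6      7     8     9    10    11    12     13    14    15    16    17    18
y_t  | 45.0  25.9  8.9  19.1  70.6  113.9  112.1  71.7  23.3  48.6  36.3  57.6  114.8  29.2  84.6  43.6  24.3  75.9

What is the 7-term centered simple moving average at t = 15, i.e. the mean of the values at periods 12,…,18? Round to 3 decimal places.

61.429

Sum of periods 12–18: 57.6 + 114.8 + 29.2 + 84.6 + 43.6 + 24.3 + 75.9 = 430.0
Divide by 7: 430.0 / 7 = 61.429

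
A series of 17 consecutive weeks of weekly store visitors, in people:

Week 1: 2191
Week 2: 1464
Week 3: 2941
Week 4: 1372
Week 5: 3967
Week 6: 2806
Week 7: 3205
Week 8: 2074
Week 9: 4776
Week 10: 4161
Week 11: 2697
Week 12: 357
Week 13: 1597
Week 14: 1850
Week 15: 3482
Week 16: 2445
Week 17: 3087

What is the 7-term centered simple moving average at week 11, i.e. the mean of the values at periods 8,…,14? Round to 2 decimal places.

2501.71

Sum of periods 8–14: 2074 + 4776 + 4161 + 2697 + 357 + 1597 + 1850 = 17512
Divide by 7: 17512 / 7 = 2501.71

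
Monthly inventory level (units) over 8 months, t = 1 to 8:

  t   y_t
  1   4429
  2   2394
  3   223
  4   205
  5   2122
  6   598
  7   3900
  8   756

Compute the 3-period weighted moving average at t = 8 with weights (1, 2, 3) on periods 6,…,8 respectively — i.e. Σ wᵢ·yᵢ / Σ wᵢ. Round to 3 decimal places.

1777.667

Weighted sum: 1·598 + 2·3900 + 3·756 = 598 + 7800 + 2268 = 10666
Weight total: 1 + 2 + 3 = 6
WMA = 10666 / 6 = 1777.667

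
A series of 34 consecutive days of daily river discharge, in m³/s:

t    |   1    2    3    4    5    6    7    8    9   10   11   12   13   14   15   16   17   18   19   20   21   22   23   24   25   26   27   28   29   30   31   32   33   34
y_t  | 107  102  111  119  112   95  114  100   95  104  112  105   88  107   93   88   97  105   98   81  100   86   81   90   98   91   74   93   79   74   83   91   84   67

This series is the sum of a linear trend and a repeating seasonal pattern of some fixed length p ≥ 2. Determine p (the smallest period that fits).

7

First differences y_{t+1} − y_t: -5, 9, 8, -7, -17, 19, -14, -5, 9, 8, -7, -17, 19, -14, -5, 9, …
The difference pattern repeats every 7 terms and not for any smaller step, so p = 7.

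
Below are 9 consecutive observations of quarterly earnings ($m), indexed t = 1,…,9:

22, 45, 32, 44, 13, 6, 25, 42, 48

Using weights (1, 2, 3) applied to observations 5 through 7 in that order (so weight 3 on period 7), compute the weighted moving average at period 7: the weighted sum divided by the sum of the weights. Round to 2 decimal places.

Weighted sum: 1·13 + 2·6 + 3·25 = 13 + 12 + 75 = 100
Weight total: 1 + 2 + 3 = 6
WMA = 100 / 6 = 16.67

16.67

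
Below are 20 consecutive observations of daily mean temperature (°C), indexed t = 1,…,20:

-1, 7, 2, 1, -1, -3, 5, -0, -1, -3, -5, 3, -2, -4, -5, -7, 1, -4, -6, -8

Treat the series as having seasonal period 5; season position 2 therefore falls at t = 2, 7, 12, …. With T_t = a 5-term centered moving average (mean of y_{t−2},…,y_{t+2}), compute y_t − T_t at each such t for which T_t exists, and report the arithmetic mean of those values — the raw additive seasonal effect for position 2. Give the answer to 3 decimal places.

Season position 2 occurs at t = 7, 12, 17 (where T_t is defined).
t=7: T_7 = 0.00000; y_7 − T_7 = 5 − 0.00000 = 5.00000
t=12: T_12 = -2.20000; y_12 − T_12 = 3 − -2.20000 = 5.20000
t=17: T_17 = -4.20000; y_17 − T_17 = 1 − -4.20000 = 5.20000
Mean deviation: (5.00000 + 5.20000 + 5.20000) / 3 = 5.133

5.133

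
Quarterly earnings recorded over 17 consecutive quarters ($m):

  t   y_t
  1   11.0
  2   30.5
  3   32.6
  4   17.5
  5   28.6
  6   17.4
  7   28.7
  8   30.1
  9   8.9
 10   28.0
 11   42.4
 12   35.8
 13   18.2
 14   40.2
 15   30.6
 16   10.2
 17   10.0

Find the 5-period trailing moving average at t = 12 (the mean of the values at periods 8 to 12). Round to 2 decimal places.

Sum of periods 8–12: 30.1 + 8.9 + 28.0 + 42.4 + 35.8 = 145.2
Divide by 5: 145.2 / 5 = 29.04

29.04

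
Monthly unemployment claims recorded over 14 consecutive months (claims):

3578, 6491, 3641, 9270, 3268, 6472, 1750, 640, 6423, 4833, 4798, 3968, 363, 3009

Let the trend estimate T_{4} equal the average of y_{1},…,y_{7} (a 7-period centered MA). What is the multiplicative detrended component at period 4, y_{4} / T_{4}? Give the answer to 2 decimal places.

1.88

Trend T_4 = (3578 + 6491 + 3641 + 9270 + 3268 + 6472 + 1750) / 7 = 34470/7 = 4924.2857
Ratio to trend: 9270 / 4924.2857 = 1.88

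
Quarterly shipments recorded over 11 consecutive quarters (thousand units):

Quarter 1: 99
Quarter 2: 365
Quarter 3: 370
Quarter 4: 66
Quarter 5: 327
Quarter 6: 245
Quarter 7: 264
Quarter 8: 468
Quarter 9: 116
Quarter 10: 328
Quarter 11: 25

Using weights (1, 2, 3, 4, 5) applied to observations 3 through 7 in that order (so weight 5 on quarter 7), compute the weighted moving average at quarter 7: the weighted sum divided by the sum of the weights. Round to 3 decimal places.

252.200

Weighted sum: 1·370 + 2·66 + 3·327 + 4·245 + 5·264 = 370 + 132 + 981 + 980 + 1320 = 3783
Weight total: 1 + 2 + 3 + 4 + 5 = 15
WMA = 3783 / 15 = 252.200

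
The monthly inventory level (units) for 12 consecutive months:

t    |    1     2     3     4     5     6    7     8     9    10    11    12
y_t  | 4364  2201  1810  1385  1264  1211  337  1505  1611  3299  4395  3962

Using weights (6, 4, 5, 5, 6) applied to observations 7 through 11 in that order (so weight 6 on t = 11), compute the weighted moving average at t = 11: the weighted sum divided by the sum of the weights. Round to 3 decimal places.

Weighted sum: 6·337 + 4·1505 + 5·1611 + 5·3299 + 6·4395 = 2022 + 6020 + 8055 + 16495 + 26370 = 58962
Weight total: 6 + 4 + 5 + 5 + 6 = 26
WMA = 58962 / 26 = 2267.769

2267.769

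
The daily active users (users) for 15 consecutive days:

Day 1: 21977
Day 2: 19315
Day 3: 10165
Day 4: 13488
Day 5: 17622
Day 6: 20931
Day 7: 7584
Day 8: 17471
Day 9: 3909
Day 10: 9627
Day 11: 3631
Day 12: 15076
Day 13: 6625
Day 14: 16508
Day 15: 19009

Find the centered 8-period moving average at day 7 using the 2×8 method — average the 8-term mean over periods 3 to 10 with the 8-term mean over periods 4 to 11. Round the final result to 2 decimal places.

12191.25

Sum over 3–10: 10165 + 13488 + 17622 + 20931 + 7584 + 17471 + 3909 + 9627 = 100797
Sum over 4–11: 13488 + 17622 + 20931 + 7584 + 17471 + 3909 + 9627 + 3631 = 94263
CMA at t=7 = (100797 + 94263) / (2·8) = 195060 / 16 = 12191.25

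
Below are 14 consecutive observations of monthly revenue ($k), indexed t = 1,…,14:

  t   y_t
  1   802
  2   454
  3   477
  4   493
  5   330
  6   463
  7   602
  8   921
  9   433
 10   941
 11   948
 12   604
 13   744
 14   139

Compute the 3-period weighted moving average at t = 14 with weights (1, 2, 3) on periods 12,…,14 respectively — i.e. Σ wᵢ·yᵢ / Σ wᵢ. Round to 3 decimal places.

418.167

Weighted sum: 1·604 + 2·744 + 3·139 = 604 + 1488 + 417 = 2509
Weight total: 1 + 2 + 3 = 6
WMA = 2509 / 6 = 418.167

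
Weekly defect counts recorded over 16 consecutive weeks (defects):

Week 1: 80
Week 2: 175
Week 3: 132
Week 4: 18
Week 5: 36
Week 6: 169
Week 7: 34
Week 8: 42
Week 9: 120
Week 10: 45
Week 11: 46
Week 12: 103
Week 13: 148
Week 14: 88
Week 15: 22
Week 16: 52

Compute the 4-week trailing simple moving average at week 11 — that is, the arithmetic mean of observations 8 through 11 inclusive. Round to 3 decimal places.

Sum of periods 8–11: 42 + 120 + 45 + 46 = 253
Divide by 4: 253 / 4 = 63.250

63.250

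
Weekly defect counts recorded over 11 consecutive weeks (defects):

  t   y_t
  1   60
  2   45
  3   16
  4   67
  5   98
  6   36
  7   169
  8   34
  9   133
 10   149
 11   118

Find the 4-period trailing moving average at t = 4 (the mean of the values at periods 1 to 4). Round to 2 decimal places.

Sum of periods 1–4: 60 + 45 + 16 + 67 = 188
Divide by 4: 188 / 4 = 47.00

47.00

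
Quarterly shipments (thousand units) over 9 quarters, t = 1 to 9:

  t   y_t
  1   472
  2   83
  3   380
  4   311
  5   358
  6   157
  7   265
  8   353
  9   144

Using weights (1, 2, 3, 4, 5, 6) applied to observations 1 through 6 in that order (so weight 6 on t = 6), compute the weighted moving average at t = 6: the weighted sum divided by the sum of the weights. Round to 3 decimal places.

Weighted sum: 1·472 + 2·83 + 3·380 + 4·311 + 5·358 + 6·157 = 472 + 166 + 1140 + 1244 + 1790 + 942 = 5754
Weight total: 1 + 2 + 3 + 4 + 5 + 6 = 21
WMA = 5754 / 21 = 274.000

274.000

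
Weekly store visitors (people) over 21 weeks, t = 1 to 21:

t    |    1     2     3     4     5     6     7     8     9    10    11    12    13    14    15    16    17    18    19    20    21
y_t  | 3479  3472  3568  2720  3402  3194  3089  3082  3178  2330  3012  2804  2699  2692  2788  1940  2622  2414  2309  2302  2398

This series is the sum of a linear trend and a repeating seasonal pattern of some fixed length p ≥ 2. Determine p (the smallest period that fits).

First differences y_{t+1} − y_t: -7, 96, -848, 682, -208, -105, -7, 96, -848, 682, -208, -105, -7, 96, …
The difference pattern repeats every 6 terms and not for any smaller step, so p = 6.

6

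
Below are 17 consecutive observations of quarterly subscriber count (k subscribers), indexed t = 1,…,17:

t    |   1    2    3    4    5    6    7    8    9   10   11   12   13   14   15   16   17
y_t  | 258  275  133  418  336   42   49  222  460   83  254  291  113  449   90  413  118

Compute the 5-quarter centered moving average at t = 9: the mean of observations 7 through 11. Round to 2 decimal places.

213.60

Sum of periods 7–11: 49 + 222 + 460 + 83 + 254 = 1068
Divide by 5: 1068 / 5 = 213.60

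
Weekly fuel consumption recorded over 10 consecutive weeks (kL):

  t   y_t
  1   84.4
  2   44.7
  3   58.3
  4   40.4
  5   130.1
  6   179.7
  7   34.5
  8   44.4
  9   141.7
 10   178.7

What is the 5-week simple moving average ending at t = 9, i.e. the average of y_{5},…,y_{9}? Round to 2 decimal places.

106.08

Sum of periods 5–9: 130.1 + 179.7 + 34.5 + 44.4 + 141.7 = 530.4
Divide by 5: 530.4 / 5 = 106.08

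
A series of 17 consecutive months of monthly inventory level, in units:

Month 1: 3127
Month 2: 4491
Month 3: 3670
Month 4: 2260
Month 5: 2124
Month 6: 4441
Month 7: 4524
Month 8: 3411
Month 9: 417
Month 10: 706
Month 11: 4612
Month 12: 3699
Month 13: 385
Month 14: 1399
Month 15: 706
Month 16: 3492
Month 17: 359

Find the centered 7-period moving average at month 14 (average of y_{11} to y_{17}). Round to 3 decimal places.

2093.143

Sum of periods 11–17: 4612 + 3699 + 385 + 1399 + 706 + 3492 + 359 = 14652
Divide by 7: 14652 / 7 = 2093.143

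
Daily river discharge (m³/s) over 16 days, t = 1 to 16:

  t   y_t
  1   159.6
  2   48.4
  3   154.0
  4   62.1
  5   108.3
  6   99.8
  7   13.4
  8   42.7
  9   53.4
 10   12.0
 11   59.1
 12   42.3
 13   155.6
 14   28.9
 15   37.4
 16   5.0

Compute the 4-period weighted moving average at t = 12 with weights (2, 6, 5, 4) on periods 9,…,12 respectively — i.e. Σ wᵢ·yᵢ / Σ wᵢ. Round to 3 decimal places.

Weighted sum: 2·53.4 + 6·12.0 + 5·59.1 + 4·42.3 = 106.8 + 72.0 + 295.5 + 169.2 = 643.5
Weight total: 2 + 6 + 5 + 4 = 17
WMA = 643.5 / 17 = 37.853

37.853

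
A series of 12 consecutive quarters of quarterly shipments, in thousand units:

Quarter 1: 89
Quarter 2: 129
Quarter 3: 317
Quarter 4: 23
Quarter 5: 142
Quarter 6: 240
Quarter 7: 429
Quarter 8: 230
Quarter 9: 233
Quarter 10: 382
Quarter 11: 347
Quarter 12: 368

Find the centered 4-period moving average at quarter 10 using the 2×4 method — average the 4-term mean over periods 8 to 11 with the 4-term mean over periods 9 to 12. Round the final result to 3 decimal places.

Sum over 8–11: 230 + 233 + 382 + 347 = 1192
Sum over 9–12: 233 + 382 + 347 + 368 = 1330
CMA at t=10 = (1192 + 1330) / (2·4) = 2522 / 8 = 315.250

315.250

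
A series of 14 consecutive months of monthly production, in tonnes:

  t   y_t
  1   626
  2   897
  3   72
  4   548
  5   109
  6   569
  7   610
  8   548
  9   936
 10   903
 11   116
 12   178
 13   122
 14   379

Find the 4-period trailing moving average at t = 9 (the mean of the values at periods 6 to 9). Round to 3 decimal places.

665.750

Sum of periods 6–9: 569 + 610 + 548 + 936 = 2663
Divide by 4: 2663 / 4 = 665.750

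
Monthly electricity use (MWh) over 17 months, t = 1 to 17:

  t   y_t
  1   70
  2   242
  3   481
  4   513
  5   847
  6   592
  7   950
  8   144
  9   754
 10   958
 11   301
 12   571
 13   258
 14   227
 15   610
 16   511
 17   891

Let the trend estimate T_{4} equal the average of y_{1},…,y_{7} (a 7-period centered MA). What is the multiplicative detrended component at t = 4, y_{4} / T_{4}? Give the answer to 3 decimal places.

Trend T_4 = (70 + 242 + 481 + 513 + 847 + 592 + 950) / 7 = 3695/7 = 527.85714
Ratio to trend: 513 / 527.85714 = 0.972

0.972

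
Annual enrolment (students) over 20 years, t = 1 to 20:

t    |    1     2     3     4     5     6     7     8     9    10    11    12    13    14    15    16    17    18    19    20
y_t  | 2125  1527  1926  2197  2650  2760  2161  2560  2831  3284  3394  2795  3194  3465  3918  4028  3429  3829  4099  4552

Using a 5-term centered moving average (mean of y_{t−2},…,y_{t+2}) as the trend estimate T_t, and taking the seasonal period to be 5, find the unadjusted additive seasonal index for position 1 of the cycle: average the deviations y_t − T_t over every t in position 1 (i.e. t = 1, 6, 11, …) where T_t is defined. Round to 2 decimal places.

Season position 1 occurs at t = 6, 11, 16 (where T_t is defined).
t=6: T_6 = 2465.6000; y_6 − T_6 = 2760 − 2465.6000 = 294.4000
t=11: T_11 = 3099.6000; y_11 − T_11 = 3394 − 3099.6000 = 294.4000
t=16: T_16 = 3733.8000; y_16 − T_16 = 4028 − 3733.8000 = 294.2000
Mean deviation: (294.4000 + 294.4000 + 294.2000) / 3 = 294.33

294.33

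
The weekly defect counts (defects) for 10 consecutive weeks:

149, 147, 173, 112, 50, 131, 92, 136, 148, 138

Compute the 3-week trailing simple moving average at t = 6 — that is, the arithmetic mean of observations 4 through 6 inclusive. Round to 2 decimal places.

97.67

Sum of periods 4–6: 112 + 50 + 131 = 293
Divide by 3: 293 / 3 = 97.67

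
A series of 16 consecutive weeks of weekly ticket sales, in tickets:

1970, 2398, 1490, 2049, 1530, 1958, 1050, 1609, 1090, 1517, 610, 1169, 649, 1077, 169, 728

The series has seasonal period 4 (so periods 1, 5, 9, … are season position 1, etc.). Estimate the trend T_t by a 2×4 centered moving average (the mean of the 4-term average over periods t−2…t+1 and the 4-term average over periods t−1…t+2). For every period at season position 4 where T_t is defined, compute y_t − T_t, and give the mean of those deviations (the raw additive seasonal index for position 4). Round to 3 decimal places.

237.458

Season position 4 occurs at t = 4, 8, 12 (where T_t is defined).
t=4: T_4 = 1811.75000; y_4 − T_4 = 2049 − 1811.75000 = 237.25000
t=8: T_8 = 1371.62500; y_8 − T_8 = 1609 − 1371.62500 = 237.37500
t=12: T_12 = 931.25000; y_12 − T_12 = 1169 − 931.25000 = 237.75000
Mean deviation: (237.25000 + 237.37500 + 237.75000) / 3 = 237.458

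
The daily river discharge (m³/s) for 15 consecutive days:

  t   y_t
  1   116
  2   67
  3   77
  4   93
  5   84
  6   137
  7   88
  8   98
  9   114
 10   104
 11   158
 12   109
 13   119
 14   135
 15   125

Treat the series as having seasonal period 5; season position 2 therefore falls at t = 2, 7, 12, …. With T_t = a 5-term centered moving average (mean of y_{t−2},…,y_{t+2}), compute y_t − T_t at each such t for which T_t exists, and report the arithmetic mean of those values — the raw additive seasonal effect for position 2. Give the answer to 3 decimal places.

-16.100

Season position 2 occurs at t = 7, 12 (where T_t is defined).
t=7: T_7 = 104.20000; y_7 − T_7 = 88 − 104.20000 = -16.20000
t=12: T_12 = 125.00000; y_12 − T_12 = 109 − 125.00000 = -16.00000
Mean deviation: (-16.20000 + -16.00000) / 2 = -16.100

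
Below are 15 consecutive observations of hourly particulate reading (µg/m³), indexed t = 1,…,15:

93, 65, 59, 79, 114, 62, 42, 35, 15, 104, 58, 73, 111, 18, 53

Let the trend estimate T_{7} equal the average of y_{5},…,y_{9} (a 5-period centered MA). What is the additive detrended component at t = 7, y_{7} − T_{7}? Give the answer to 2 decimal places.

-11.60

Trend T_7 = (114 + 62 + 42 + 35 + 15) / 5 = 268/5 = 53.6000
Detrended value: 42 − 53.6000 = -11.60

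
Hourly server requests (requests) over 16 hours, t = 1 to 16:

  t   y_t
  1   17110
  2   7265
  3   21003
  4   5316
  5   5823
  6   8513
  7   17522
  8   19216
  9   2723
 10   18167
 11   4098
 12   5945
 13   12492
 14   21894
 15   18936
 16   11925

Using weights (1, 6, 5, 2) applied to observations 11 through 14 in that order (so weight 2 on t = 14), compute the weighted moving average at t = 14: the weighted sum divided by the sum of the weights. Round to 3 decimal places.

Weighted sum: 1·4098 + 6·5945 + 5·12492 + 2·21894 = 4098 + 35670 + 62460 + 43788 = 146016
Weight total: 1 + 6 + 5 + 2 = 14
WMA = 146016 / 14 = 10429.714

10429.714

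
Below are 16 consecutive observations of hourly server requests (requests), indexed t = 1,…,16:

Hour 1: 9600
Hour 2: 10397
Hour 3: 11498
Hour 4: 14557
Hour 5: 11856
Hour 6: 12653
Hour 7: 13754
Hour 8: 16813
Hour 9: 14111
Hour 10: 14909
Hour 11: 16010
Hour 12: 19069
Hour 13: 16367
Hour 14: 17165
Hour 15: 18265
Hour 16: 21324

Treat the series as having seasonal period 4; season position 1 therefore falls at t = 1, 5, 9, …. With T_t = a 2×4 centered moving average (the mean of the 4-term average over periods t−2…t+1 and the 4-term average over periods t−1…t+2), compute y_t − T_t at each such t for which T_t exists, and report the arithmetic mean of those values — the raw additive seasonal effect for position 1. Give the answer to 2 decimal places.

-1067.46

Season position 1 occurs at t = 5, 9, 13 (where T_t is defined).
t=5: T_5 = 12923.0000; y_5 − T_5 = 11856 − 12923.0000 = -1067.0000
t=9: T_9 = 15178.7500; y_9 − T_9 = 14111 − 15178.7500 = -1067.7500
t=13: T_13 = 17434.6250; y_13 − T_13 = 16367 − 17434.6250 = -1067.6250
Mean deviation: (-1067.0000 + -1067.7500 + -1067.6250) / 3 = -1067.46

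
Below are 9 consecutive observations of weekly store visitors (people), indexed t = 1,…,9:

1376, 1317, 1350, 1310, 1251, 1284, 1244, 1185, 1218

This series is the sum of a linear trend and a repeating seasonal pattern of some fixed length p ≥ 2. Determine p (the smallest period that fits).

3

First differences y_{t+1} − y_t: -59, 33, -40, -59, 33, -40, -59, 33, …
The difference pattern repeats every 3 terms and not for any smaller step, so p = 3.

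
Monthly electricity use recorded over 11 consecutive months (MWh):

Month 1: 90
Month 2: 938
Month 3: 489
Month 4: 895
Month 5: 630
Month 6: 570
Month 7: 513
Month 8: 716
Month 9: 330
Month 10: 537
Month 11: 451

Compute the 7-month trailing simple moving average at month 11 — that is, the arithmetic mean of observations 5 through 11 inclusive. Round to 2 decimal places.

Sum of periods 5–11: 630 + 570 + 513 + 716 + 330 + 537 + 451 = 3747
Divide by 7: 3747 / 7 = 535.29

535.29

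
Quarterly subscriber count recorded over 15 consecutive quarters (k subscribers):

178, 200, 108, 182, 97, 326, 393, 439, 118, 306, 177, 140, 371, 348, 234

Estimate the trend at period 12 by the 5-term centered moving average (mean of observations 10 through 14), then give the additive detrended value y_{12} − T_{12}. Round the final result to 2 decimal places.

Trend T_12 = (306 + 177 + 140 + 371 + 348) / 5 = 1342/5 = 268.4000
Detrended value: 140 − 268.4000 = -128.40

-128.40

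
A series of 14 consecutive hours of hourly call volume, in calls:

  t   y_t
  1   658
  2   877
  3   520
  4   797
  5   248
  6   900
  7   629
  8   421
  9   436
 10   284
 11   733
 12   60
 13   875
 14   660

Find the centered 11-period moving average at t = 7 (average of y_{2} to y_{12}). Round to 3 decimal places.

Sum of periods 2–12: 877 + 520 + 797 + 248 + 900 + 629 + 421 + 436 + 284 + 733 + 60 = 5905
Divide by 11: 5905 / 11 = 536.818

536.818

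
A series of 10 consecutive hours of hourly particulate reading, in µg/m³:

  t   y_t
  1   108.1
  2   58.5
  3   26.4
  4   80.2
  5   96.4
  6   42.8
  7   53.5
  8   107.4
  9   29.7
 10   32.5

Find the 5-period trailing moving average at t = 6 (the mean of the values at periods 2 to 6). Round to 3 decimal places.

Sum of periods 2–6: 58.5 + 26.4 + 80.2 + 96.4 + 42.8 = 304.3
Divide by 5: 304.3 / 5 = 60.860

60.860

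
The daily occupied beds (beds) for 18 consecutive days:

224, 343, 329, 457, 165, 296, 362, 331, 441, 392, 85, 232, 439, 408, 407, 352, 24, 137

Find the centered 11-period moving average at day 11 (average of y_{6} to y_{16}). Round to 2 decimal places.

Sum of periods 6–16: 296 + 362 + 331 + 441 + 392 + 85 + 232 + 439 + 408 + 407 + 352 = 3745
Divide by 11: 3745 / 11 = 340.45

340.45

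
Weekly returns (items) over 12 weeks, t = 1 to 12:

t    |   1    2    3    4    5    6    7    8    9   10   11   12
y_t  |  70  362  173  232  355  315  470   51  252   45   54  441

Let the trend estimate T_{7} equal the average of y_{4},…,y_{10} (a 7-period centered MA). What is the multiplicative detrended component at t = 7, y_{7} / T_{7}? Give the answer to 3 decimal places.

1.913

Trend T_7 = (232 + 355 + 315 + 470 + 51 + 252 + 45) / 7 = 1720/7 = 245.71429
Ratio to trend: 470 / 245.71429 = 1.913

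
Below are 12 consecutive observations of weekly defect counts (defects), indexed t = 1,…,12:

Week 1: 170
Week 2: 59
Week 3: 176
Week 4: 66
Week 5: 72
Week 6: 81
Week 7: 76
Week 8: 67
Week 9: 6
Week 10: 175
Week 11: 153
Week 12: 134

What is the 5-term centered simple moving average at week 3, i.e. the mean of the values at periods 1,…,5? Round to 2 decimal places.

108.60

Sum of periods 1–5: 170 + 59 + 176 + 66 + 72 = 543
Divide by 5: 543 / 5 = 108.60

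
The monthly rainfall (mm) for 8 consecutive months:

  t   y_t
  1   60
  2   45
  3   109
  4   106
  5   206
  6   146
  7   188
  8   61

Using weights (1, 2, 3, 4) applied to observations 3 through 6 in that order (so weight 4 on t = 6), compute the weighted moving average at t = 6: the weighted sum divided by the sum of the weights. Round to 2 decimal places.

152.30

Weighted sum: 1·109 + 2·106 + 3·206 + 4·146 = 109 + 212 + 618 + 584 = 1523
Weight total: 1 + 2 + 3 + 4 = 10
WMA = 1523 / 10 = 152.30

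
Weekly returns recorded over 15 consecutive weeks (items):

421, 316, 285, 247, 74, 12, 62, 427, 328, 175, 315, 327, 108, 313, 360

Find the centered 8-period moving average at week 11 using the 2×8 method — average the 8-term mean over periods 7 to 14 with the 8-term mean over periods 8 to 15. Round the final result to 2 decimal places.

275.50

Sum over 7–14: 62 + 427 + 328 + 175 + 315 + 327 + 108 + 313 = 2055
Sum over 8–15: 427 + 328 + 175 + 315 + 327 + 108 + 313 + 360 = 2353
CMA at t=11 = (2055 + 2353) / (2·8) = 4408 / 16 = 275.50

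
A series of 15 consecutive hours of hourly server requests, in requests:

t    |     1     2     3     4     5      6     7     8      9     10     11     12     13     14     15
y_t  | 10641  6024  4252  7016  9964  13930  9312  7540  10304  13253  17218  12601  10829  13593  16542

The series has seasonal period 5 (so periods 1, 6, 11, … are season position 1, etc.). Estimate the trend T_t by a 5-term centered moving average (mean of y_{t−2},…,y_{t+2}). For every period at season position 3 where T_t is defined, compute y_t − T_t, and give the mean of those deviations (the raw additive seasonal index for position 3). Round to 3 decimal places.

Season position 3 occurs at t = 3, 8, 13 (where T_t is defined).
t=3: T_3 = 7579.40000; y_3 − T_3 = 4252 − 7579.40000 = -3327.40000
t=8: T_8 = 10867.80000; y_8 − T_8 = 7540 − 10867.80000 = -3327.80000
t=13: T_13 = 14156.60000; y_13 − T_13 = 10829 − 14156.60000 = -3327.60000
Mean deviation: (-3327.40000 + -3327.80000 + -3327.60000) / 3 = -3327.600

-3327.600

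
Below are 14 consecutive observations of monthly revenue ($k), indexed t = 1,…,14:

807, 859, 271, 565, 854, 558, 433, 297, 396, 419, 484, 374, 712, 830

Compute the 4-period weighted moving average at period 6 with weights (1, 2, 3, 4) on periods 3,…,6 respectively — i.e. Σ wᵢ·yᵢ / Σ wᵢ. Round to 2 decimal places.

Weighted sum: 1·271 + 2·565 + 3·854 + 4·558 = 271 + 1130 + 2562 + 2232 = 6195
Weight total: 1 + 2 + 3 + 4 = 10
WMA = 6195 / 10 = 619.50

619.50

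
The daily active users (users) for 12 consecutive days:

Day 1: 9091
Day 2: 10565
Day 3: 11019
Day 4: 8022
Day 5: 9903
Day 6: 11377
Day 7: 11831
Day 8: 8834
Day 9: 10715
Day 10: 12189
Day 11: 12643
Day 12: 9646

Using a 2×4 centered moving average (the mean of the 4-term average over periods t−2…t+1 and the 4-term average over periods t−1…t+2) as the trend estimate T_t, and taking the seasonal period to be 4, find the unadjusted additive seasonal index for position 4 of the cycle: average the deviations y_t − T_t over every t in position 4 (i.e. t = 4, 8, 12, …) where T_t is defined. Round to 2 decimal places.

-1956.75

Season position 4 occurs at t = 4, 8 (where T_t is defined).
t=4: T_4 = 9978.7500; y_4 − T_4 = 8022 − 9978.7500 = -1956.7500
t=8: T_8 = 10790.7500; y_8 − T_8 = 8834 − 10790.7500 = -1956.7500
Mean deviation: (-1956.7500 + -1956.7500) / 2 = -1956.75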